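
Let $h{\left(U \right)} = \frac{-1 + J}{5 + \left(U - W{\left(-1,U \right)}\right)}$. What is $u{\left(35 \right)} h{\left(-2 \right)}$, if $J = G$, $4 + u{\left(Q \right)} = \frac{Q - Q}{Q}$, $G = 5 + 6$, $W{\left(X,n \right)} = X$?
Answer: $-10$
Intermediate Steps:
$G = 11$
$u{\left(Q \right)} = -4$ ($u{\left(Q \right)} = -4 + \frac{Q - Q}{Q} = -4 + \frac{0}{Q} = -4 + 0 = -4$)
$J = 11$
$h{\left(U \right)} = \frac{10}{6 + U}$ ($h{\left(U \right)} = \frac{-1 + 11}{5 + \left(U - -1\right)} = \frac{10}{5 + \left(U + 1\right)} = \frac{10}{5 + \left(1 + U\right)} = \frac{10}{6 + U}$)
$u{\left(35 \right)} h{\left(-2 \right)} = - 4 \frac{10}{6 - 2} = - 4 \cdot \frac{10}{4} = - 4 \cdot 10 \cdot \frac{1}{4} = \left(-4\right) \frac{5}{2} = -10$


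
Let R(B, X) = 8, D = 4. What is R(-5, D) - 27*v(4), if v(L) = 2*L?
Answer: -208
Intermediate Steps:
R(-5, D) - 27*v(4) = 8 - 54*4 = 8 - 27*8 = 8 - 216 = -208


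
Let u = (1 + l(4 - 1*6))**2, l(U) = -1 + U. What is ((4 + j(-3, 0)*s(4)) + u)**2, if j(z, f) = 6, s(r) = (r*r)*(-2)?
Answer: 33856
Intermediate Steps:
s(r) = -2*r**2 (s(r) = r**2*(-2) = -2*r**2)
u = 4 (u = (1 + (-1 + (4 - 1*6)))**2 = (1 + (-1 + (4 - 6)))**2 = (1 + (-1 - 2))**2 = (1 - 3)**2 = (-2)**2 = 4)
((4 + j(-3, 0)*s(4)) + u)**2 = ((4 + 6*(-2*4**2)) + 4)**2 = ((4 + 6*(-2*16)) + 4)**2 = ((4 + 6*(-32)) + 4)**2 = ((4 - 192) + 4)**2 = (-188 + 4)**2 = (-184)**2 = 33856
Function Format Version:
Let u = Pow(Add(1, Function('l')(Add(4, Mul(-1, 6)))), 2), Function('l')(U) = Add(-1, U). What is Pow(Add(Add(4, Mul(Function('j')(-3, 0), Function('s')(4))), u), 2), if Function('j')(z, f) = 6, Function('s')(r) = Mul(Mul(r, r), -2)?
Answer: 33856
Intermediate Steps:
Function('s')(r) = Mul(-2, Pow(r, 2)) (Function('s')(r) = Mul(Pow(r, 2), -2) = Mul(-2, Pow(r, 2)))
u = 4 (u = Pow(Add(1, Add(-1, Add(4, Mul(-1, 6)))), 2) = Pow(Add(1, Add(-1, Add(4, -6))), 2) = Pow(Add(1, Add(-1, -2)), 2) = Pow(Add(1, -3), 2) = Pow(-2, 2) = 4)
Pow(Add(Add(4, Mul(Function('j')(-3, 0), Function('s')(4))), u), 2) = Pow(Add(Add(4, Mul(6, Mul(-2, Pow(4, 2)))), 4), 2) = Pow(Add(Add(4, Mul(6, Mul(-2, 16))), 4), 2) = Pow(Add(Add(4, Mul(6, -32)), 4), 2) = Pow(Add(Add(4, -192), 4), 2) = Pow(Add(-188, 4), 2) = Pow(-184, 2) = 33856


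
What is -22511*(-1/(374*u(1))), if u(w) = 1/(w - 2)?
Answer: -22511/374 ≈ -60.190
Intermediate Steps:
u(w) = 1/(-2 + w)
-22511*(-1/(374*u(1))) = -22511/(-374/(-2 + 1)) = -22511/(-374/(-1)) = -22511/((-1*(-374))) = -22511/374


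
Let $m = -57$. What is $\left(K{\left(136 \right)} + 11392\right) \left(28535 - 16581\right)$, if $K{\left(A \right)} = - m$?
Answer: $136861346$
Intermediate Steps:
$K{\left(A \right)} = 57$ ($K{\left(A \right)} = \left(-1\right) \left(-57\right) = 57$)
$\left(K{\left(136 \right)} + 11392\right) \left(28535 - 16581\right) = \left(57 + 11392\right) \left(28535 - 16581\right) = 11449 \cdot 11954 = 136861346$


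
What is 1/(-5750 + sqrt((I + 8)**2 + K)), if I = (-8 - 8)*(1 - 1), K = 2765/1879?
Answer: -10804250/62124314479 - 3*sqrt(25684051)/62124314479 ≈ -0.00017416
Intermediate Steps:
K = 2765/1879 (K = 2765*(1/1879) = 2765/1879 ≈ 1.4715)
I = 0 (I = -16*0 = 0)
1/(-5750 + sqrt((I + 8)**2 + K)) = 1/(-5750 + sqrt((0 + 8)**2 + 2765/1879)) = 1/(-5750 + sqrt(8**2 + 2765/1879)) = 1/(-5750 + sqrt(64 + 2765/1879)) = 1/(-5750 + sqrt(123021/1879)) = 1/(-5750 + 3*sqrt(25684051)/1879)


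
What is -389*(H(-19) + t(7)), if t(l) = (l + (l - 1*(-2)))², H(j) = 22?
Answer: -108142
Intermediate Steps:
t(l) = (2 + 2*l)² (t(l) = (l + (l + 2))² = (l + (2 + l))² = (2 + 2*l)²)
-389*(H(-19) + t(7)) = -389*(22 + 4*(1 + 7)²) = -389*(22 + 4*8²) = -389*(22 + 4*64) = -389*(22 + 256) = -389*278 = -108142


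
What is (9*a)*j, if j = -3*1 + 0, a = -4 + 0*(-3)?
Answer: 108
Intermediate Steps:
a = -4 (a = -4 + 0 = -4)
j = -3 (j = -3 + 0 = -3)
(9*a)*j = (9*(-4))*(-3) = -36*(-3) = 108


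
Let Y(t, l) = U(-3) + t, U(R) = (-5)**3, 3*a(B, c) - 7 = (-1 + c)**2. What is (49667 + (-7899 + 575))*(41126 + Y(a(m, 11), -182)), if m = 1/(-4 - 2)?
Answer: 5212846730/3 ≈ 1.7376e+9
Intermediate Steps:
m = -1/6 (m = 1/(-6) = -1/6 ≈ -0.16667)
a(B, c) = 7/3 + (-1 + c)**2/3
U(R) = -125
Y(t, l) = -125 + t
(49667 + (-7899 + 575))*(41126 + Y(a(m, 11), -182)) = (49667 + (-7899 + 575))*(41126 + (-125 + (7/3 + (-1 + 11)**2/3))) = (49667 - 7324)*(41126 + (-125 + (7/3 + (1/3)*10**2))) = 42343*(41126 + (-125 + (7/3 + (1/3)*100))) = 42343*(41126 + (-125 + (7/3 + 100/3))) = 42343*(41126 + (-125 + 107/3)) = 42343*(41126 - 268/3) = 42343*(123110/3) = 5212846730/3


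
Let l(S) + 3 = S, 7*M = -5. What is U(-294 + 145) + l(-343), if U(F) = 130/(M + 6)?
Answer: -11892/37 ≈ -321.41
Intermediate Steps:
M = -5/7 (M = (⅐)*(-5) = -5/7 ≈ -0.71429)
l(S) = -3 + S
U(F) = 910/37 (U(F) = 130/(-5/7 + 6) = 130/(37/7) = 130*(7/37) = 910/37)
U(-294 + 145) + l(-343) = 910/37 + (-3 - 343) = 910/37 - 346 = -11892/37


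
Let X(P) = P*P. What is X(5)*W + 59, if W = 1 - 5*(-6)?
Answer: 834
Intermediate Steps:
W = 31 (W = 1 + 30 = 31)
X(P) = P²
X(5)*W + 59 = 5²*31 + 59 = 25*31 + 59 = 775 + 59 = 834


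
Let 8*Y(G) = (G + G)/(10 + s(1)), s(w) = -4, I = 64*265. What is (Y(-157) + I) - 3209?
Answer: 329867/24 ≈ 13744.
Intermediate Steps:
I = 16960
Y(G) = G/24 (Y(G) = ((G + G)/(10 - 4))/8 = ((2*G)/6)/8 = ((2*G)*(⅙))/8 = (G/3)/8 = G/24)
(Y(-157) + I) - 3209 = ((1/24)*(-157) + 16960) - 3209 = (-157/24 + 16960) - 3209 = 406883/24 - 3209 = 329867/24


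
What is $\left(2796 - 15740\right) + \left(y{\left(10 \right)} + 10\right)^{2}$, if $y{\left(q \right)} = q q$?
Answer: $-844$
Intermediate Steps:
$y{\left(q \right)} = q^{2}$
$\left(2796 - 15740\right) + \left(y{\left(10 \right)} + 10\right)^{2} = \left(2796 - 15740\right) + \left(10^{2} + 10\right)^{2} = -12944 + \left(100 + 10\right)^{2} = -12944 + 110^{2} = -12944 + 12100 = -844$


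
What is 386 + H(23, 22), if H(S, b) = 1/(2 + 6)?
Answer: 3089/8 ≈ 386.13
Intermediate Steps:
H(S, b) = ⅛ (H(S, b) = 1/8 = ⅛)
386 + H(23, 22) = 386 + ⅛ = 3089/8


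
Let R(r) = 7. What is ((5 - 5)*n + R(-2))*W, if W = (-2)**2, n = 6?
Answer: 28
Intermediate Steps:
W = 4
((5 - 5)*n + R(-2))*W = ((5 - 5)*6 + 7)*4 = (0*6 + 7)*4 = (0 + 7)*4 = 7*4 = 28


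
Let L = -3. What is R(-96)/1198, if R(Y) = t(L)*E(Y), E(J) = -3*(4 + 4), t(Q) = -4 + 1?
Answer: 36/599 ≈ 0.060100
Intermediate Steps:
t(Q) = -3
E(J) = -24 (E(J) = -3*8 = -24)
R(Y) = 72 (R(Y) = -3*(-24) = 72)
R(-96)/1198 = 72/1198 = 72*(1/1198) = 36/599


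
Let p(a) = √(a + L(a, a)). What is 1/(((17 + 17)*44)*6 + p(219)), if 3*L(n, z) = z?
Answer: 2244/20142071 - √73/40284142 ≈ 0.00011120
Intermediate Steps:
L(n, z) = z/3
p(a) = 2*√3*√a/3 (p(a) = √(a + a/3) = √(4*a/3) = 2*√3*√a/3)
1/(((17 + 17)*44)*6 + p(219)) = 1/(((17 + 17)*44)*6 + 2*√3*√219/3) = 1/((34*44)*6 + 2*√73) = 1/(1496*6 + 2*√73) = 1/(8976 + 2*√73)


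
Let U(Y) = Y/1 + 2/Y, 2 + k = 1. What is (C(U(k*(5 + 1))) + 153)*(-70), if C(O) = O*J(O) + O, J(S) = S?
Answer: -117670/9 ≈ -13074.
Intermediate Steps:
k = -1 (k = -2 + 1 = -1)
U(Y) = Y + 2/Y (U(Y) = Y*1 + 2/Y = Y + 2/Y)
C(O) = O + O² (C(O) = O*O + O = O² + O = O + O²)
(C(U(k*(5 + 1))) + 153)*(-70) = ((-(5 + 1) + 2/((-(5 + 1))))*(1 + (-(5 + 1) + 2/((-(5 + 1))))) + 153)*(-70) = ((-1*6 + 2/((-1*6)))*(1 + (-1*6 + 2/((-1*6)))) + 153)*(-70) = ((-6 + 2/(-6))*(1 + (-6 + 2/(-6))) + 153)*(-70) = ((-6 + 2*(-⅙))*(1 + (-6 + 2*(-⅙))) + 153)*(-70) = ((-6 - ⅓)*(1 + (-6 - ⅓)) + 153)*(-70) = (-19*(1 - 19/3)/3 + 153)*(-70) = (-19/3*(-16/3) + 153)*(-70) = (304/9 + 153)*(-70) = (1681/9)*(-70) = -117670/9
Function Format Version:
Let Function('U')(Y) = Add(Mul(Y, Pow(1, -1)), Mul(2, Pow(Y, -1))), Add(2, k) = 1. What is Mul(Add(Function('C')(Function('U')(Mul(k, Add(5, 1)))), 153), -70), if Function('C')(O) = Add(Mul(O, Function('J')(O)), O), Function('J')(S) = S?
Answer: Rational(-117670, 9) ≈ -13074.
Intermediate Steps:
k = -1 (k = Add(-2, 1) = -1)
Function('U')(Y) = Add(Y, Mul(2, Pow(Y, -1))) (Function('U')(Y) = Add(Mul(Y, 1), Mul(2, Pow(Y, -1))) = Add(Y, Mul(2, Pow(Y, -1))))
Function('C')(O) = Add(O, Pow(O, 2)) (Function('C')(O) = Add(Mul(O, O), O) = Add(Pow(O, 2), O) = Add(O, Pow(O, 2)))
Mul(Add(Function('C')(Function('U')(Mul(k, Add(5, 1)))), 153), -70) = Mul(Add(Mul(Add(Mul(-1, Add(5, 1)), Mul(2, Pow(Mul(-1, Add(5, 1)), -1))), Add(1, Add(Mul(-1, Add(5, 1)), Mul(2, Pow(Mul(-1, Add(5, 1)), -1))))), 153), -70) = Mul(Add(Mul(Add(Mul(-1, 6), Mul(2, Pow(Mul(-1, 6), -1))), Add(1, Add(Mul(-1, 6), Mul(2, Pow(Mul(-1, 6), -1))))), 153), -70) = Mul(Add(Mul(Add(-6, Mul(2, Pow(-6, -1))), Add(1, Add(-6, Mul(2, Pow(-6, -1))))), 153), -70) = Mul(Add(Mul(Add(-6, Mul(2, Rational(-1, 6))), Add(1, Add(-6, Mul(2, Rational(-1, 6))))), 153), -70) = Mul(Add(Mul(Add(-6, Rational(-1, 3)), Add(1, Add(-6, Rational(-1, 3)))), 153), -70) = Mul(Add(Mul(Rational(-19, 3), Add(1, Rational(-19, 3))), 153), -70) = Mul(Add(Mul(Rational(-19, 3), Rational(-16, 3)), 153), -70) = Mul(Add(Rational(304, 9), 153), -70) = Mul(Rational(1681, 9), -70) = Rational(-117670, 9)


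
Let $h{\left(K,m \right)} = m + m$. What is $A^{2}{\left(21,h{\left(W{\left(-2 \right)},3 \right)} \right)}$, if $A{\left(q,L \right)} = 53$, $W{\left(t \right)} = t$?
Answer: $2809$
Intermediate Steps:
$h{\left(K,m \right)} = 2 m$
$A^{2}{\left(21,h{\left(W{\left(-2 \right)},3 \right)} \right)} = 53^{2} = 2809$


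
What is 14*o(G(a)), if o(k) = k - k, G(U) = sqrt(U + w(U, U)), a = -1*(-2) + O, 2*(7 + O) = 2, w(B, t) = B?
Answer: 0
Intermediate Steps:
O = -6 (O = -7 + (1/2)*2 = -7 + 1 = -6)
a = -4 (a = -1*(-2) - 6 = 2 - 6 = -4)
G(U) = sqrt(2)*sqrt(U) (G(U) = sqrt(U + U) = sqrt(2*U) = sqrt(2)*sqrt(U))
o(k) = 0
14*o(G(a)) = 14*0 = 0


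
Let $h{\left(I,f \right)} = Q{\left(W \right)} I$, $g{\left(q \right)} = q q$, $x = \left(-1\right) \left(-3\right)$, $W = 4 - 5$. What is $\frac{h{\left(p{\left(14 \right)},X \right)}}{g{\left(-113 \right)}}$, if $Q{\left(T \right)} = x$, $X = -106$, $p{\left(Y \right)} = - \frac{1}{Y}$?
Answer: $- \frac{3}{178766} \approx -1.6782 \cdot 10^{-5}$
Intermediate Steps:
$W = -1$ ($W = 4 - 5 = -1$)
$x = 3$
$g{\left(q \right)} = q^{2}$
$Q{\left(T \right)} = 3$
$h{\left(I,f \right)} = 3 I$
$\frac{h{\left(p{\left(14 \right)},X \right)}}{g{\left(-113 \right)}} = \frac{3 \left(- \frac{1}{14}\right)}{\left(-113\right)^{2}} = \frac{3 \left(\left(-1\right) \frac{1}{14}\right)}{12769} = 3 \left(- \frac{1}{14}\right) \frac{1}{12769} = \left(- \frac{3}{14}\right) \frac{1}{12769} = - \frac{3}{178766}$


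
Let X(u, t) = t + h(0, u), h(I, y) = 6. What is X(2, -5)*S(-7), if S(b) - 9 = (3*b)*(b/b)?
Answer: -12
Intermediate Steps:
S(b) = 9 + 3*b (S(b) = 9 + (3*b)*(b/b) = 9 + (3*b)*1 = 9 + 3*b)
X(u, t) = 6 + t (X(u, t) = t + 6 = 6 + t)
X(2, -5)*S(-7) = (6 - 5)*(9 + 3*(-7)) = 1*(9 - 21) = 1*(-12) = -12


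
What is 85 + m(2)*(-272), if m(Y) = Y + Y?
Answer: -1003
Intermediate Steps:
m(Y) = 2*Y
85 + m(2)*(-272) = 85 + (2*2)*(-272) = 85 + 4*(-272) = 85 - 1088 = -1003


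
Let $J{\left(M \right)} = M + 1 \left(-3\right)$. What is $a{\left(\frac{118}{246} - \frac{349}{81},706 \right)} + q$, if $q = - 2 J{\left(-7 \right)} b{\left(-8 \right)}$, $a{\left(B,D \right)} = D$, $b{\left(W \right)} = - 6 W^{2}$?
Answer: $-6974$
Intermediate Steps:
$J{\left(M \right)} = -3 + M$ ($J{\left(M \right)} = M - 3 = -3 + M$)
$q = -7680$ ($q = - 2 \left(-3 - 7\right) \left(- 6 \left(-8\right)^{2}\right) = \left(-2\right) \left(-10\right) \left(\left(-6\right) 64\right) = 20 \left(-384\right) = -7680$)
$a{\left(\frac{118}{246} - \frac{349}{81},706 \right)} + q = 706 - 7680 = -6974$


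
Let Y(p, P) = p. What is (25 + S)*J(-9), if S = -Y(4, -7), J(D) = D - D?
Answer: 0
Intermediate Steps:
J(D) = 0
S = -4 (S = -1*4 = -4)
(25 + S)*J(-9) = (25 - 4)*0 = 21*0 = 0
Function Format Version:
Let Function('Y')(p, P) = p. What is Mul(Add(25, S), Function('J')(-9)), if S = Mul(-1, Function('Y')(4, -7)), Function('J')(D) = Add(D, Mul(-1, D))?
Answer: 0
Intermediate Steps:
Function('J')(D) = 0
S = -4 (S = Mul(-1, 4) = -4)
Mul(Add(25, S), Function('J')(-9)) = Mul(Add(25, -4), 0) = Mul(21, 0) = 0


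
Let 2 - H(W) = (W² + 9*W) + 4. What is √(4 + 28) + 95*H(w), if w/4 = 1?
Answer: -5130 + 4*√2 ≈ -5124.3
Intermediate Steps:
w = 4 (w = 4*1 = 4)
H(W) = -2 - W² - 9*W (H(W) = 2 - ((W² + 9*W) + 4) = 2 - (4 + W² + 9*W) = 2 + (-4 - W² - 9*W) = -2 - W² - 9*W)
√(4 + 28) + 95*H(w) = √(4 + 28) + 95*(-2 - 1*4² - 9*4) = √32 + 95*(-2 - 1*16 - 36) = 4*√2 + 95*(-2 - 16 - 36) = 4*√2 + 95*(-54) = 4*√2 - 5130 = -5130 + 4*√2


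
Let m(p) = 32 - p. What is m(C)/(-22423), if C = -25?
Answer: -57/22423 ≈ -0.0025420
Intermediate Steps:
m(C)/(-22423) = (32 - 1*(-25))/(-22423) = (32 + 25)*(-1/22423) = 57*(-1/22423) = -57/22423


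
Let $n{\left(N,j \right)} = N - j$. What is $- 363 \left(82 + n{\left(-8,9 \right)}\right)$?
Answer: $-23595$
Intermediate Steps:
$- 363 \left(82 + n{\left(-8,9 \right)}\right) = - 363 \left(82 - 17\right) = \left(-363\right) 65 = -23595$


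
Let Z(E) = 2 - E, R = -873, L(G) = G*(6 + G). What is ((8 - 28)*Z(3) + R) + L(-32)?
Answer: -21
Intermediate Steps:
((8 - 28)*Z(3) + R) + L(-32) = ((8 - 28)*(2 - 1*3) - 873) - 32*(6 - 32) = (-20*(2 - 3) - 873) - 32*(-26) = (-20*(-1) - 873) + 832 = (20 - 873) + 832 = -853 + 832 = -21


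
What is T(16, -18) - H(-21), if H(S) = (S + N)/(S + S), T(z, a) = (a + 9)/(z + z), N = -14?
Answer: -107/96 ≈ -1.1146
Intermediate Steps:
T(z, a) = (9 + a)/(2*z) (T(z, a) = (9 + a)/((2*z)) = (9 + a)*(1/(2*z)) = (9 + a)/(2*z))
H(S) = (-14 + S)/(2*S) (H(S) = (S - 14)/(S + S) = (-14 + S)/((2*S)) = (-14 + S)*(1/(2*S)) = (-14 + S)/(2*S))
T(16, -18) - H(-21) = (½)*(9 - 18)/16 - (-14 - 21)/(2*(-21)) = (½)*(1/16)*(-9) - (-1)*(-35)/(2*21) = -9/32 - 1*⅚ = -9/32 - ⅚ = -107/96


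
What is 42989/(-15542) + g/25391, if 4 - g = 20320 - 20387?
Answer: -1090430217/394626922 ≈ -2.7632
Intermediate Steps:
g = 71 (g = 4 - (20320 - 20387) = 4 - 1*(-67) = 4 + 67 = 71)
42989/(-15542) + g/25391 = 42989/(-15542) + 71/25391 = 42989*(-1/15542) + 71*(1/25391) = -42989/15542 + 71/25391 = -1090430217/394626922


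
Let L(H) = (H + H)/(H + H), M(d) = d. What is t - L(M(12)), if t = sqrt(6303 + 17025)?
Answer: -1 + 108*sqrt(2) ≈ 151.74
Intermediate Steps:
t = 108*sqrt(2) (t = sqrt(23328) = 108*sqrt(2) ≈ 152.74)
L(H) = 1 (L(H) = (2*H)/((2*H)) = (2*H)*(1/(2*H)) = 1)
t - L(M(12)) = 108*sqrt(2) - 1*1 = 108*sqrt(2) - 1 = -1 + 108*sqrt(2)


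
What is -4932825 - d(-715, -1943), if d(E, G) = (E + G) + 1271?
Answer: -4931438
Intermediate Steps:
d(E, G) = 1271 + E + G
-4932825 - d(-715, -1943) = -4932825 - (1271 - 715 - 1943) = -4932825 - 1*(-1387) = -4932825 + 1387 = -4931438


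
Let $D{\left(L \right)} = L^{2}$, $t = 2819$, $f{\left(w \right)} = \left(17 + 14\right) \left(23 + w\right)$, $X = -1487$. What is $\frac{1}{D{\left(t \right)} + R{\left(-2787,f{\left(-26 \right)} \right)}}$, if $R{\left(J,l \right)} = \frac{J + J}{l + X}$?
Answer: $\frac{790}{6277943977} \approx 1.2584 \cdot 10^{-7}$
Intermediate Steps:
$f{\left(w \right)} = 713 + 31 w$ ($f{\left(w \right)} = 31 \left(23 + w\right) = 713 + 31 w$)
$R{\left(J,l \right)} = \frac{2 J}{-1487 + l}$ ($R{\left(J,l \right)} = \frac{J + J}{l - 1487} = \frac{2 J}{-1487 + l}$)
$\frac{1}{D{\left(t \right)} + R{\left(-2787,f{\left(-26 \right)} \right)}} = \frac{1}{2819^{2} + 2 \left(-2787\right) \frac{1}{-1487 + \left(713 + 31 \left(-26\right)\right)}} = \frac{1}{7946761 + 2 \left(-2787\right) \frac{1}{-1487 + \left(713 - 806\right)}} = \frac{1}{7946761 + 2 \left(-2787\right) \frac{1}{-1487 - 93}} = \frac{1}{7946761 + 2 \left(-2787\right) \frac{1}{-1580}} = \frac{1}{7946761 + 2 \left(-2787\right) \left(- \frac{1}{1580}\right)} = \frac{1}{7946761 + \frac{2787}{790}} = \frac{1}{\frac{6277943977}{790}} = \frac{790}{6277943977}$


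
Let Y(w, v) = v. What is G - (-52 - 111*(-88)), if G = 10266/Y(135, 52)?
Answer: -247483/26 ≈ -9518.6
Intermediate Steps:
G = 5133/26 (G = 10266/52 = 10266*(1/52) = 5133/26 ≈ 197.42)
G - (-52 - 111*(-88)) = 5133/26 - (-52 - 111*(-88)) = 5133/26 - (-52 + 9768) = 5133/26 - 1*9716 = 5133/26 - 9716 = -247483/26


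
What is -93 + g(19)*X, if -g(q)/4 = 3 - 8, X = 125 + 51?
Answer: 3427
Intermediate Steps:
X = 176
g(q) = 20 (g(q) = -4*(3 - 8) = -4*(-5) = 20)
-93 + g(19)*X = -93 + 20*176 = -93 + 3520 = 3427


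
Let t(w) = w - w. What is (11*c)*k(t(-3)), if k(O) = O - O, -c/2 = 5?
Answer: 0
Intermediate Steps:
c = -10 (c = -2*5 = -10)
t(w) = 0
k(O) = 0
(11*c)*k(t(-3)) = (11*(-10))*0 = -110*0 = 0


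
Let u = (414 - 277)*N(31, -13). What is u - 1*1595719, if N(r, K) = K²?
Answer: -1572566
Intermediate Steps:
u = 23153 (u = (414 - 277)*(-13)² = 137*169 = 23153)
u - 1*1595719 = 23153 - 1*1595719 = 23153 - 1595719 = -1572566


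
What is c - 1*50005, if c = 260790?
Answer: 210785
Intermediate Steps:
c - 1*50005 = 260790 - 1*50005 = 260790 - 50005 = 210785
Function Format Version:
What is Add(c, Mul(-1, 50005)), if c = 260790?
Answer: 210785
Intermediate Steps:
Add(c, Mul(-1, 50005)) = Add(260790, Mul(-1, 50005)) = Add(260790, -50005) = 210785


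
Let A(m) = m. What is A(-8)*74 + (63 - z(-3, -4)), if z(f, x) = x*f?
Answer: -541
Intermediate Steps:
z(f, x) = f*x
A(-8)*74 + (63 - z(-3, -4)) = -8*74 + (63 - (-3)*(-4)) = -592 + (63 - 1*12) = -592 + (63 - 12) = -592 + 51 = -541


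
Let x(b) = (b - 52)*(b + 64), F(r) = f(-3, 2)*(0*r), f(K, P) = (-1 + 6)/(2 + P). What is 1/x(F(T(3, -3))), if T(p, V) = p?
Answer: -1/3328 ≈ -0.00030048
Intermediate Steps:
f(K, P) = 5/(2 + P)
F(r) = 0 (F(r) = (5/(2 + 2))*(0*r) = (5/4)*0 = 0)
x(b) = (-52 + b)*(64 + b)
1/x(F(T(3, -3))) = 1/(-3328 + 0² + 12*0) = 1/(-3328 + 0 + 0) = 1/(-3328) = -1/3328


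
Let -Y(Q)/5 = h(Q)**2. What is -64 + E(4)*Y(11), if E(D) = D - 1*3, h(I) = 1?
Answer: -69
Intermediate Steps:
Y(Q) = -5 (Y(Q) = -5*1**2 = -5*1 = -5)
E(D) = -3 + D (E(D) = D - 3 = -3 + D)
-64 + E(4)*Y(11) = -64 + (-3 + 4)*(-5) = -64 + 1*(-5) = -64 - 5 = -69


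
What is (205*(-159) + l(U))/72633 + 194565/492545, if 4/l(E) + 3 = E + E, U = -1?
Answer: -1923058666/35775020985 ≈ -0.053754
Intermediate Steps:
l(E) = 4/(-3 + 2*E) (l(E) = 4/(-3 + (E + E)) = 4/(-3 + 2*E))
(205*(-159) + l(U))/72633 + 194565/492545 = (205*(-159) + 4/(-3 + 2*(-1)))/72633 + 194565/492545 = (-32595 + 4/(-3 - 2))*(1/72633) + 194565*(1/492545) = (-32595 + 4/(-5))*(1/72633) + 38913/98509 = (-32595 + 4*(-1/5))*(1/72633) + 38913/98509 = (-32595 - 4/5)*(1/72633) + 38913/98509 = -162979/5*1/72633 + 38913/98509 = -162979/363165 + 38913/98509 = -1923058666/35775020985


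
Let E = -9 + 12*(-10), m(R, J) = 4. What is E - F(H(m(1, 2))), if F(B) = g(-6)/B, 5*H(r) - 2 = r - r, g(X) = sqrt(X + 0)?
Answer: -129 - 5*I*sqrt(6)/2 ≈ -129.0 - 6.1237*I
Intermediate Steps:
g(X) = sqrt(X)
H(r) = 2/5 (H(r) = 2/5 + (r - r)/5 = 2/5 + (1/5)*0 = 2/5 + 0 = 2/5)
F(B) = I*sqrt(6)/B (F(B) = sqrt(-6)/B = (I*sqrt(6))/B = I*sqrt(6)/B)
E = -129 (E = -9 - 120 = -129)
E - F(H(m(1, 2))) = -129 - I*sqrt(6)/2/5 = -129 - I*sqrt(6)*5/2 = -129 - 5*I*sqrt(6)/2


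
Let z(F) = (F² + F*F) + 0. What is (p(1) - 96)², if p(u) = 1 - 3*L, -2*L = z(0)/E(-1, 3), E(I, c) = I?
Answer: 9025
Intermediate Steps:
z(F) = 2*F² (z(F) = (F² + F²) + 0 = 2*F² + 0 = 2*F²)
L = 0 (L = -2*0²/(2*(-1)) = -2*0*(-1)/2 = -0*(-1) = -½*0 = 0)
p(u) = 1 (p(u) = 1 - 3*0 = 1 + 0 = 1)
(p(1) - 96)² = (1 - 96)² = (-95)² = 9025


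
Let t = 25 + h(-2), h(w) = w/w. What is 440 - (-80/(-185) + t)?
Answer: 15302/37 ≈ 413.57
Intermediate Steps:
h(w) = 1
t = 26 (t = 25 + 1 = 26)
440 - (-80/(-185) + t) = 440 - (-80/(-185) + 26) = 440 - (-80*(-1/185) + 26) = 440 - (16/37 + 26) = 440 - 1*978/37 = 440 - 978/37 = 15302/37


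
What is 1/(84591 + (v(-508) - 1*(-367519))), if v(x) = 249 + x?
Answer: 1/451851 ≈ 2.2131e-6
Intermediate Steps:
1/(84591 + (v(-508) - 1*(-367519))) = 1/(84591 + ((249 - 508) - 1*(-367519))) = 1/(84591 + (-259 + 367519)) = 1/(84591 + 367260) = 1/451851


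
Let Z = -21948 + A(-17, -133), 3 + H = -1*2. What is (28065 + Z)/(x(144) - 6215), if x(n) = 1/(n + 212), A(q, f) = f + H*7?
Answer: -705948/737513 ≈ -0.95720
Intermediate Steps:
H = -5 (H = -3 - 1*2 = -3 - 2 = -5)
A(q, f) = -35 + f (A(q, f) = f - 5*7 = f - 35 = -35 + f)
x(n) = 1/(212 + n)
Z = -22116 (Z = -21948 + (-35 - 133) = -21948 - 168 = -22116)
(28065 + Z)/(x(144) - 6215) = (28065 - 22116)/(1/(212 + 144) - 6215) = 5949/(1/356 - 6215) = 5949/(-2212539/356) = 5949*(-356/2212539) = -705948/737513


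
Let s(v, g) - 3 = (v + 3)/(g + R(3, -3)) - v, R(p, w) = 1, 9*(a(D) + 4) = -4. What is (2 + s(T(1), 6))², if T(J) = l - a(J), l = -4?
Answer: 11236/441 ≈ 25.478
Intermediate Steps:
a(D) = -40/9 (a(D) = -4 + (⅑)*(-4) = -4 - 4/9 = -40/9)
T(J) = 4/9 (T(J) = -4 - 1*(-40/9) = -4 + 40/9 = 4/9)
s(v, g) = 3 - v + (3 + v)/(1 + g) (s(v, g) = 3 + ((v + 3)/(g + 1) - v) = 3 + ((3 + v)/(1 + g) - v) = 3 + (-v + (3 + v)/(1 + g)) = 3 - v + (3 + v)/(1 + g))
(2 + s(T(1), 6))² = (2 + (6 + 3*6 - 1*6*4/9)/(1 + 6))² = (2 + (6 + 18 - 8/3)/7)² = (2 + (⅐)*(64/3))² = (2 + 64/21)² = (106/21)² = 11236/441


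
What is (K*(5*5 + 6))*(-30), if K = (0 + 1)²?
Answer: -930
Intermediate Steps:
K = 1 (K = 1² = 1)
(K*(5*5 + 6))*(-30) = (1*(5*5 + 6))*(-30) = (1*(25 + 6))*(-30) = (1*31)*(-30) = 31*(-30) = -930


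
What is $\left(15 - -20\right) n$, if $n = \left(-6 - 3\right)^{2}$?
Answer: $2835$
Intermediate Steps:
$n = 81$ ($n = \left(-9\right)^{2} = 81$)
$\left(15 - -20\right) n = \left(15 - -20\right) 81 = \left(15 + 20\right) 81 = 35 \cdot 81 = 2835$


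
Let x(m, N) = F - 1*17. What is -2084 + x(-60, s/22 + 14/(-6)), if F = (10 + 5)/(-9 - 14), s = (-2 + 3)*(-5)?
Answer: -48338/23 ≈ -2101.7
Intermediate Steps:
s = -5 (s = 1*(-5) = -5)
F = -15/23 (F = 15/(-23) = 15*(-1/23) = -15/23 ≈ -0.65217)
x(m, N) = -406/23 (x(m, N) = -15/23 - 1*17 = -15/23 - 17 = -406/23)
-2084 + x(-60, s/22 + 14/(-6)) = -2084 - 406/23 = -48338/23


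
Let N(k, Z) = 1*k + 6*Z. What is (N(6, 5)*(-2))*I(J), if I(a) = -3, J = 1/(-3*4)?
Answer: 216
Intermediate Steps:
J = -1/12 (J = 1/(-12) = -1/12 ≈ -0.083333)
N(k, Z) = k + 6*Z
(N(6, 5)*(-2))*I(J) = ((6 + 6*5)*(-2))*(-3) = ((6 + 30)*(-2))*(-3) = (36*(-2))*(-3) = -72*(-3) = 216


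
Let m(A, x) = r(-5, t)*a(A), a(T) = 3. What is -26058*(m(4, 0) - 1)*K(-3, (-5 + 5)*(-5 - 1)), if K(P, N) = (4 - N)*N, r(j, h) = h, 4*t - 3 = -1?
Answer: 0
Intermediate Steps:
t = 1/2 (t = 3/4 + (1/4)*(-1) = 3/4 - 1/4 = 1/2 ≈ 0.50000)
m(A, x) = 3/2 (m(A, x) = (1/2)*3 = 3/2)
K(P, N) = N*(4 - N)
-26058*(m(4, 0) - 1)*K(-3, (-5 + 5)*(-5 - 1)) = -26058*(3/2 - 1)*((-5 + 5)*(-5 - 1))*(4 - (-5 + 5)*(-5 - 1)) = -13029*(0*(-6))*(4 - 0*(-6)) = -13029*0*(4 - 1*0) = -13029*0*(4 + 0) = -13029*0*4 = -13029*0 = -26058*0 = 0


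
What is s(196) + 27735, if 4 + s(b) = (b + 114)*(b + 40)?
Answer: 100891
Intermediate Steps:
s(b) = -4 + (40 + b)*(114 + b) (s(b) = -4 + (b + 114)*(b + 40) = -4 + (114 + b)*(40 + b) = -4 + (40 + b)*(114 + b))
s(196) + 27735 = (4556 + 196**2 + 154*196) + 27735 = (4556 + 38416 + 30184) + 27735 = 73156 + 27735 = 100891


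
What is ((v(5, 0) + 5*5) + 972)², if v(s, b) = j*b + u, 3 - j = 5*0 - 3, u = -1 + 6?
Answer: 1004004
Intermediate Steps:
u = 5
j = 6 (j = 3 - (5*0 - 3) = 3 - (0 - 3) = 3 - 1*(-3) = 3 + 3 = 6)
v(s, b) = 5 + 6*b (v(s, b) = 6*b + 5 = 5 + 6*b)
((v(5, 0) + 5*5) + 972)² = (((5 + 6*0) + 5*5) + 972)² = (((5 + 0) + 25) + 972)² = ((5 + 25) + 972)² = (30 + 972)² = 1002² = 1004004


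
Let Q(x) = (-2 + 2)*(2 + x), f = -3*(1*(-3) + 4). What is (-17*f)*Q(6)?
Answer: 0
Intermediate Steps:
f = -3 (f = -3*(-3 + 4) = -3*1 = -3)
Q(x) = 0 (Q(x) = 0*(2 + x) = 0)
(-17*f)*Q(6) = -17*(-3)*0 = 51*0 = 0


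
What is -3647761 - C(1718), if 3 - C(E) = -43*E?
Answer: -3721638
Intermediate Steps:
C(E) = 3 + 43*E (C(E) = 3 - (-43)*E = 3 + 43*E)
-3647761 - C(1718) = -3647761 - (3 + 43*1718) = -3647761 - (3 + 73874) = -3647761 - 1*73877 = -3647761 - 73877 = -3721638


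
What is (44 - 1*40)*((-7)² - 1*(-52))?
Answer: 404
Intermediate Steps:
(44 - 1*40)*((-7)² - 1*(-52)) = (44 - 40)*(49 + 52) = 4*101 = 404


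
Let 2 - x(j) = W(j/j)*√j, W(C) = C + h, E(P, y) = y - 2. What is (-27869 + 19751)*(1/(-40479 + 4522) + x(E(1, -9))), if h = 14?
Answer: -14238774/877 + 121770*I*√11 ≈ -16236.0 + 4.0387e+5*I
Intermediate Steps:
E(P, y) = -2 + y
W(C) = 14 + C (W(C) = C + 14 = 14 + C)
x(j) = 2 - 15*√j (x(j) = 2 - (14 + j/j)*√j = 2 - (14 + 1)*√j = 2 - 15*√j)
(-27869 + 19751)*(1/(-40479 + 4522) + x(E(1, -9))) = (-27869 + 19751)*(1/(-40479 + 4522) + (2 - 15*√(-2 - 9))) = -8118*(1/(-35957) + (2 - 15*I*√11)) = -8118*(-1/35957 + (2 - 15*I*√11)) = -8118*(71913/35957 - 15*I*√11) = -14238774/877 + 121770*I*√11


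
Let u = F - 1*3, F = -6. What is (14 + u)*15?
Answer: 75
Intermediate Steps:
u = -9 (u = -6 - 1*3 = -6 - 3 = -9)
(14 + u)*15 = (14 - 9)*15 = 5*15 = 75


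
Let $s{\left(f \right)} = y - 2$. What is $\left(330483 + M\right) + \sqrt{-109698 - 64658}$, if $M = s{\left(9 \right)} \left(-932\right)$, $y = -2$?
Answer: $334211 + 2 i \sqrt{43589} \approx 3.3421 \cdot 10^{5} + 417.56 i$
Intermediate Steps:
$s{\left(f \right)} = -4$ ($s{\left(f \right)} = -2 - 2 = -4$)
$M = 3728$ ($M = \left(-4\right) \left(-932\right) = 3728$)
$\left(330483 + M\right) + \sqrt{-109698 - 64658} = \left(330483 + 3728\right) + \sqrt{-109698 - 64658} = 334211 + \sqrt{-174356} = 334211 + 2 i \sqrt{43589}$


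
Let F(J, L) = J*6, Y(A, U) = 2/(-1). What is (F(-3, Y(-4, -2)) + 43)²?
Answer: 625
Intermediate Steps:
Y(A, U) = -2 (Y(A, U) = 2*(-1) = -2)
F(J, L) = 6*J
(F(-3, Y(-4, -2)) + 43)² = (6*(-3) + 43)² = (-18 + 43)² = 25² = 625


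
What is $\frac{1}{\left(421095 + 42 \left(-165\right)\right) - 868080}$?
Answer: $- \frac{1}{453915} \approx -2.2031 \cdot 10^{-6}$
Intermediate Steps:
$\frac{1}{\left(421095 + 42 \left(-165\right)\right) - 868080} = \frac{1}{\left(421095 - 6930\right) - 868080} = \frac{1}{414165 - 868080} = \frac{1}{-453915} = - \frac{1}{453915}$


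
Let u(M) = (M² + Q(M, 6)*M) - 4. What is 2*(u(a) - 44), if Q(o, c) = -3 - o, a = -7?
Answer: -54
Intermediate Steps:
u(M) = -4 + M² + M*(-3 - M) (u(M) = (M² + (-3 - M)*M) - 4 = (M² + M*(-3 - M)) - 4 = -4 + M² + M*(-3 - M))
2*(u(a) - 44) = 2*((-4 - 3*(-7)) - 44) = 2*((-4 + 21) - 44) = 2*(17 - 44) = 2*(-27) = -54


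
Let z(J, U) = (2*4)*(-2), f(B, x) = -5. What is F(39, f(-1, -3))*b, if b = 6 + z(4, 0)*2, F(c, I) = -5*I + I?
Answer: -520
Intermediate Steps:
z(J, U) = -16 (z(J, U) = 8*(-2) = -16)
F(c, I) = -4*I
b = -26 (b = 6 - 16*2 = 6 - 32 = -26)
F(39, f(-1, -3))*b = -4*(-5)*(-26) = 20*(-26) = -520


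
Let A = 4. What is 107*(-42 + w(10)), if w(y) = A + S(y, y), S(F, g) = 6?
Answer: -3424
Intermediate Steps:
w(y) = 10 (w(y) = 4 + 6 = 10)
107*(-42 + w(10)) = 107*(-42 + 10) = 107*(-32) = -3424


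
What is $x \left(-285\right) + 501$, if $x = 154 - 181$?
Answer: $8196$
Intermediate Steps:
$x = -27$
$x \left(-285\right) + 501 = \left(-27\right) \left(-285\right) + 501 = 7695 + 501 = 8196$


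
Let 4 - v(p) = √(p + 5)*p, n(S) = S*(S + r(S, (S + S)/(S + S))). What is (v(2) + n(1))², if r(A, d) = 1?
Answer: 64 - 24*√7 ≈ 0.50197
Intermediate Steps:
n(S) = S*(1 + S) (n(S) = S*(S + 1) = S*(1 + S))
v(p) = 4 - p*√(5 + p) (v(p) = 4 - √(p + 5)*p = 4 - √(5 + p)*p = 4 - p*√(5 + p))
(v(2) + n(1))² = ((4 - 1*2*√(5 + 2)) + 1*(1 + 1))² = ((4 - 1*2*√7) + 1*2)² = ((4 - 2*√7) + 2)² = (6 - 2*√7)²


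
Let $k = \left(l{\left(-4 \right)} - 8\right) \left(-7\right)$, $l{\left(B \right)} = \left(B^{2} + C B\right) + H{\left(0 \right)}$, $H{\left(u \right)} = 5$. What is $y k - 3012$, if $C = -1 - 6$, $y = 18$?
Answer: $-8178$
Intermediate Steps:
$C = -7$ ($C = -1 - 6 = -7$)
$l{\left(B \right)} = 5 + B^{2} - 7 B$ ($l{\left(B \right)} = \left(B^{2} - 7 B\right) + 5 = 5 + B^{2} - 7 B$)
$k = -287$ ($k = \left(\left(5 + \left(-4\right)^{2} - -28\right) - 8\right) \left(-7\right) = \left(\left(5 + 16 + 28\right) - 8\right) \left(-7\right) = \left(49 - 8\right) \left(-7\right) = 41 \left(-7\right) = -287$)
$y k - 3012 = 18 \left(-287\right) - 3012 = -5166 - 3012 = -8178$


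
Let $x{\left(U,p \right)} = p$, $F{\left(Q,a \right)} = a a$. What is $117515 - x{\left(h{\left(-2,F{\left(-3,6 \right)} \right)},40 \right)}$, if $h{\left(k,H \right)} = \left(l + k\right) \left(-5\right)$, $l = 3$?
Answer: $117475$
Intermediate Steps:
$F{\left(Q,a \right)} = a^{2}$
$h{\left(k,H \right)} = -15 - 5 k$ ($h{\left(k,H \right)} = \left(3 + k\right) \left(-5\right) = -15 - 5 k$)
$117515 - x{\left(h{\left(-2,F{\left(-3,6 \right)} \right)},40 \right)} = 117515 - 40 = 117475$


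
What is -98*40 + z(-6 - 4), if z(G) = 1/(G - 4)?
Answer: -54881/14 ≈ -3920.1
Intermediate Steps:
z(G) = 1/(-4 + G)
-98*40 + z(-6 - 4) = -98*40 + 1/(-4 + (-6 - 4)) = -3920 + 1/(-4 - 10) = -3920 + 1/(-14) = -3920 - 1/14 = -54881/14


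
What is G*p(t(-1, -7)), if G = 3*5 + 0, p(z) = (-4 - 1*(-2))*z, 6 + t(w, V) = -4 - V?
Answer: 90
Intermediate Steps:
t(w, V) = -10 - V (t(w, V) = -6 + (-4 - V) = -10 - V)
p(z) = -2*z (p(z) = (-4 + 2)*z = -2*z)
G = 15 (G = 15 + 0 = 15)
G*p(t(-1, -7)) = 15*(-2*(-10 - 1*(-7))) = 15*(-2*(-10 + 7)) = 15*(-2*(-3)) = 15*6 = 90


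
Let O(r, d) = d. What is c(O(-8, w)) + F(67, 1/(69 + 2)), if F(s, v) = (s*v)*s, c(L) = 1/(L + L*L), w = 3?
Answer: 53939/852 ≈ 63.309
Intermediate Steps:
c(L) = 1/(L + L²)
F(s, v) = v*s²
c(O(-8, w)) + F(67, 1/(69 + 2)) = 1/(3*(1 + 3)) + 67²/(69 + 2) = (⅓)/4 + 4489/71 = (⅓)*(¼) + (1/71)*4489 = 1/12 + 4489/71 = 53939/852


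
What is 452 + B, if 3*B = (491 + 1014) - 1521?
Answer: 1340/3 ≈ 446.67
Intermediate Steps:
B = -16/3 (B = ((491 + 1014) - 1521)/3 = (1505 - 1521)/3 = (⅓)*(-16) = -16/3 ≈ -5.3333)
452 + B = 452 - 16/3 = 1340/3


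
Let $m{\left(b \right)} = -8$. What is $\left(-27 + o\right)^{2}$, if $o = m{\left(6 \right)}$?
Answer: $1225$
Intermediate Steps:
$o = -8$
$\left(-27 + o\right)^{2} = \left(-27 - 8\right)^{2} = \left(-35\right)^{2} = 1225$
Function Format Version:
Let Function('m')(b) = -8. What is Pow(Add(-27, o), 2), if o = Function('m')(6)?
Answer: 1225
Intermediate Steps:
o = -8
Pow(Add(-27, o), 2) = Pow(Add(-27, -8), 2) = Pow(-35, 2) = 1225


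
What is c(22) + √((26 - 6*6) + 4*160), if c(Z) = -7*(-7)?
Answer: 49 + 3*√70 ≈ 74.100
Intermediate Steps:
c(Z) = 49
c(22) + √((26 - 6*6) + 4*160) = 49 + √((26 - 6*6) + 4*160) = 49 + √((26 - 36) + 640) = 49 + √(-10 + 640) = 49 + √630 = 49 + 3*√70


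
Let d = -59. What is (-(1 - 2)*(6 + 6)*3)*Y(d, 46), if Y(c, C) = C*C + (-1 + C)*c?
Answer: -19404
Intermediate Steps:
Y(c, C) = C**2 + c*(-1 + C)
(-(1 - 2)*(6 + 6)*3)*Y(d, 46) = (-(1 - 2)*(6 + 6)*3)*(46**2 - 1*(-59) + 46*(-59)) = (-(-1)*12*3)*(2116 + 59 - 2714) = (-1*(-12)*3)*(-539) = (12*3)*(-539) = 36*(-539) = -19404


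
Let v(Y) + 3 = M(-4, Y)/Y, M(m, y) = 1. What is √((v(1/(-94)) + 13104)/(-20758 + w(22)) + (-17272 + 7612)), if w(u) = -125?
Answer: I*√4212994620921/20883 ≈ 98.288*I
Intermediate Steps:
v(Y) = -3 + 1/Y
√((v(1/(-94)) + 13104)/(-20758 + w(22)) + (-17272 + 7612)) = √(((-3 + 1/(1/(-94))) + 13104)/(-20758 - 125) + (-17272 + 7612)) = √(((-3 + 1/(-1/94)) + 13104)/(-20883) - 9660) = √(((-3 - 94) + 13104)*(-1/20883) - 9660) = √((-97 + 13104)*(-1/20883) - 9660) = √(13007*(-1/20883) - 9660) = √(-13007/20883 - 9660) = √(-201742787/20883) = I*√4212994620921/20883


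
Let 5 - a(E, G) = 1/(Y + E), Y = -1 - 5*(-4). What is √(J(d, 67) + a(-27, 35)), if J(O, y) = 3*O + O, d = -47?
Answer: I*√2926/4 ≈ 13.523*I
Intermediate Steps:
Y = 19 (Y = -1 + 20 = 19)
a(E, G) = 5 - 1/(19 + E)
J(O, y) = 4*O
√(J(d, 67) + a(-27, 35)) = √(4*(-47) + (94 + 5*(-27))/(19 - 27)) = √(-188 + (94 - 135)/(-8)) = √(-188 - ⅛*(-41)) = √(-188 + 41/8) = √(-1463/8) = I*√2926/4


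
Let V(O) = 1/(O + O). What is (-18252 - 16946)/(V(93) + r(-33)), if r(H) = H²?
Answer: -6546828/202555 ≈ -32.321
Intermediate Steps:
V(O) = 1/(2*O)
(-18252 - 16946)/(V(93) + r(-33)) = (-18252 - 16946)/((½)/93 + (-33)²) = -35198/((½)*(1/93) + 1089) = -35198/(1/186 + 1089) = -35198/202555/186 = -35198*186/202555 = -6546828/202555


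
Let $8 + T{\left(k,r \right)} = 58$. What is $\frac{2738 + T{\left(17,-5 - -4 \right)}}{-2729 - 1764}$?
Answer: $- \frac{2788}{4493} \approx -0.62052$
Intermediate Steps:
$T{\left(k,r \right)} = 50$ ($T{\left(k,r \right)} = -8 + 58 = 50$)
$\frac{2738 + T{\left(17,-5 - -4 \right)}}{-2729 - 1764} = \frac{2738 + 50}{-2729 - 1764} = \frac{2788}{-4493} = 2788 \left(- \frac{1}{4493}\right) = - \frac{2788}{4493}$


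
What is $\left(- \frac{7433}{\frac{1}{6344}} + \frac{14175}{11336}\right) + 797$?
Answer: $- \frac{534539486905}{11336} \approx -4.7154 \cdot 10^{7}$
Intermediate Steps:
$\left(- \frac{7433}{\frac{1}{6344}} + \frac{14175}{11336}\right) + 797 = \left(- 7433 \frac{1}{\frac{1}{6344}} + 14175 \cdot \frac{1}{11336}\right) + 797 = \left(\left(-7433\right) 6344 + \frac{14175}{11336}\right) + 797 = \left(-47154952 + \frac{14175}{11336}\right) + 797 = - \frac{534548521697}{11336} + 797 = - \frac{534539486905}{11336}$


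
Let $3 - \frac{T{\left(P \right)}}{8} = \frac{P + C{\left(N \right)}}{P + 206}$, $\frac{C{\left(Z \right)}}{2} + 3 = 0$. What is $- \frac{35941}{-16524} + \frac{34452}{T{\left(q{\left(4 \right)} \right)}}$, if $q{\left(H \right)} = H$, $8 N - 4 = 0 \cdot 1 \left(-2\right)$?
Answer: $\frac{3741610493}{2610792} \approx 1433.1$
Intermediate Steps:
$N = \frac{1}{2}$ ($N = \frac{1}{2} + \frac{0 \cdot 1 \left(-2\right)}{8} = \frac{1}{2} + \frac{0 \left(-2\right)}{8} = \frac{1}{2} + \frac{1}{8} \cdot 0 = \frac{1}{2} + 0 = \frac{1}{2} \approx 0.5$)
$C{\left(Z \right)} = -6$ ($C{\left(Z \right)} = -6 + 2 \cdot 0 = -6 + 0 = -6$)
$T{\left(P \right)} = 24 - \frac{8 \left(-6 + P\right)}{206 + P}$ ($T{\left(P \right)} = 24 - 8 \frac{P - 6}{P + 206} = 24 - 8 \frac{-6 + P}{206 + P} = 24 - \frac{8 \left(-6 + P\right)}{206 + P}$)
$- \frac{35941}{-16524} + \frac{34452}{T{\left(q{\left(4 \right)} \right)}} = - \frac{35941}{-16524} + \frac{34452}{16 \frac{1}{206 + 4} \left(312 + 4\right)} = \left(-35941\right) \left(- \frac{1}{16524}\right) + \frac{34452}{16 \cdot \frac{1}{210} \cdot 316} = \frac{35941}{16524} + \frac{34452}{16 \cdot \frac{1}{210} \cdot 316} = \frac{35941}{16524} + \frac{34452}{\frac{2528}{105}} = \frac{35941}{16524} + 34452 \cdot \frac{105}{2528} = \frac{35941}{16524} + \frac{904365}{632} = \frac{3741610493}{2610792}$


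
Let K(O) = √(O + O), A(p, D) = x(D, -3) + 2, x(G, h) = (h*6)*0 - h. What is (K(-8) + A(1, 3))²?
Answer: 9 + 40*I ≈ 9.0 + 40.0*I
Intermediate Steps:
x(G, h) = -h (x(G, h) = (6*h)*0 - h = 0 - h = -h)
A(p, D) = 5 (A(p, D) = -1*(-3) + 2 = 3 + 2 = 5)
K(O) = √2*√O (K(O) = √(2*O) = √2*√O)
(K(-8) + A(1, 3))² = (√2*√(-8) + 5)² = (√2*(2*I*√2) + 5)² = (4*I + 5)² = (5 + 4*I)²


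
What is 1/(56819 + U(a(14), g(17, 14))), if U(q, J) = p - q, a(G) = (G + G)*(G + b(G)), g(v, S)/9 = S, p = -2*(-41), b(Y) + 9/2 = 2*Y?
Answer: 1/55851 ≈ 1.7905e-5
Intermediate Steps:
b(Y) = -9/2 + 2*Y
p = 82
g(v, S) = 9*S
a(G) = 2*G*(-9/2 + 3*G) (a(G) = (G + G)*(G + (-9/2 + 2*G)) = (2*G)*(-9/2 + 3*G) = 2*G*(-9/2 + 3*G))
U(q, J) = 82 - q
1/(56819 + U(a(14), g(17, 14))) = 1/(56819 + (82 - 3*14*(-3 + 2*14))) = 1/(56819 + (82 - 3*14*(-3 + 28))) = 1/(56819 + (82 - 3*14*25)) = 1/(56819 + (82 - 1*1050)) = 1/(56819 + (82 - 1050)) = 1/(56819 - 968) = 1/55851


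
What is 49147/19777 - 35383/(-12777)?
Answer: 1327720810/252690729 ≈ 5.2543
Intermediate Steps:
49147/19777 - 35383/(-12777) = 49147*(1/19777) - 35383*(-1/12777) = 49147/19777 + 35383/12777 = 1327720810/252690729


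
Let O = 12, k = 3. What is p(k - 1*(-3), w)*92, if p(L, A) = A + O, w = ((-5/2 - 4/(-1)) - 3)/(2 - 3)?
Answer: 1242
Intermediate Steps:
w = 3/2 (w = ((-5*½ - 4*(-1)) - 3)/(-1) = ((-5/2 + 4) - 3)*(-1) = (3/2 - 3)*(-1) = -3/2*(-1) = 3/2 ≈ 1.5000)
p(L, A) = 12 + A (p(L, A) = A + 12 = 12 + A)
p(k - 1*(-3), w)*92 = (12 + 3/2)*92 = (27/2)*92 = 1242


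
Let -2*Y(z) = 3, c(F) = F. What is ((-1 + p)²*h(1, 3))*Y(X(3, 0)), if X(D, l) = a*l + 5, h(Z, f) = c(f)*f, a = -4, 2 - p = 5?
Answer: -216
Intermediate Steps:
p = -3 (p = 2 - 1*5 = 2 - 5 = -3)
h(Z, f) = f² (h(Z, f) = f*f = f²)
X(D, l) = 5 - 4*l (X(D, l) = -4*l + 5 = 5 - 4*l)
Y(z) = -3/2 (Y(z) = -½*3 = -3/2)
((-1 + p)²*h(1, 3))*Y(X(3, 0)) = ((-1 - 3)²*3²)*(-3/2) = ((-4)²*9)*(-3/2) = (16*9)*(-3/2) = 144*(-3/2) = -216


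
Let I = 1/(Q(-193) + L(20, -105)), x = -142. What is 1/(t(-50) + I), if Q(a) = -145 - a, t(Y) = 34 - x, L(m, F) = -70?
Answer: 22/3871 ≈ 0.0056833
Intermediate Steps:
t(Y) = 176 (t(Y) = 34 - 1*(-142) = 34 + 142 = 176)
I = -1/22 (I = 1/((-145 - 1*(-193)) - 70) = 1/((-145 + 193) - 70) = 1/(48 - 70) = 1/(-22) = -1/22 ≈ -0.045455)
1/(t(-50) + I) = 1/(176 - 1/22) = 1/(3871/22) = 22/3871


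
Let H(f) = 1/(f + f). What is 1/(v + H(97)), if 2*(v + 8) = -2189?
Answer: -97/106942 ≈ -0.00090703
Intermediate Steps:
v = -2205/2 (v = -8 + (½)*(-2189) = -8 - 2189/2 = -2205/2 ≈ -1102.5)
H(f) = 1/(2*f)
1/(v + H(97)) = 1/(-2205/2 + (½)/97) = 1/(-2205/2 + (½)*(1/97)) = 1/(-2205/2 + 1/194) = 1/(-106942/97) = -97/106942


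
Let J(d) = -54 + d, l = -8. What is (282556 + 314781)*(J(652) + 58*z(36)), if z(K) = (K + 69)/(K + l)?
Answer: 974256647/2 ≈ 4.8713e+8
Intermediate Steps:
z(K) = (69 + K)/(-8 + K) (z(K) = (K + 69)/(K - 8) = (69 + K)/(-8 + K))
(282556 + 314781)*(J(652) + 58*z(36)) = (282556 + 314781)*((-54 + 652) + 58*((69 + 36)/(-8 + 36))) = 597337*(598 + 58*(105/28)) = 597337*(598 + 58*((1/28)*105)) = 597337*(598 + 58*(15/4)) = 597337*(598 + 435/2) = 597337*(1631/2) = 974256647/2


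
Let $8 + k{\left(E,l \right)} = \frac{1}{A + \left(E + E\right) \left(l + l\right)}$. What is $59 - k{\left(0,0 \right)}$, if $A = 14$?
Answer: $\frac{937}{14} \approx 66.929$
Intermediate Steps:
$k{\left(E,l \right)} = -8 + \frac{1}{14 + 4 E l}$ ($k{\left(E,l \right)} = -8 + \frac{1}{14 + \left(E + E\right) \left(l + l\right)} = -8 + \frac{1}{14 + 2 E 2 l} = -8 + \frac{1}{14 + 4 E l}$)
$59 - k{\left(0,0 \right)} = 59 - \frac{-111 - 0 \cdot 0}{2 \left(7 + 2 \cdot 0 \cdot 0\right)} = 59 - \frac{-111 + 0}{2 \left(7 + 0\right)} = 59 - \frac{1}{2} \cdot \frac{1}{7} \left(-111\right) = 59 - - \frac{111}{14} = 59 + \frac{111}{14} = \frac{937}{14}$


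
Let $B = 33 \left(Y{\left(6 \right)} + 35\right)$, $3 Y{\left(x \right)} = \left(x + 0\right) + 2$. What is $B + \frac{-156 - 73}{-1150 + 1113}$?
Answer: $\frac{46220}{37} \approx 1249.2$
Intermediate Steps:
$Y{\left(x \right)} = \frac{2}{3} + \frac{x}{3}$ ($Y{\left(x \right)} = \frac{\left(x + 0\right) + 2}{3} = \frac{x + 2}{3} = \frac{2 + x}{3} = \frac{2}{3} + \frac{x}{3}$)
$B = 1243$ ($B = 33 \left(\left(\frac{2}{3} + \frac{1}{3} \cdot 6\right) + 35\right) = 33 \left(\left(\frac{2}{3} + 2\right) + 35\right) = 33 \left(\frac{8}{3} + 35\right) = 33 \cdot \frac{113}{3} = 1243$)
$B + \frac{-156 - 73}{-1150 + 1113} = 1243 + \frac{-156 - 73}{-1150 + 1113} = 1243 - \frac{229}{-37} = 1243 - - \frac{229}{37} = 1243 + \frac{229}{37} = \frac{46220}{37}$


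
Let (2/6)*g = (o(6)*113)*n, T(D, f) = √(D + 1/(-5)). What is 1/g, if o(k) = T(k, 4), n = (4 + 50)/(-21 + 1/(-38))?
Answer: -799*√145/20173212 ≈ -0.00047693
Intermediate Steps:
T(D, f) = √(-⅕ + D) (T(D, f) = √(D - ⅕) = √(-⅕ + D))
n = -2052/799 (n = 54/(-21 - 1/38) = 54/(-799/38) = 54*(-38/799) = -2052/799 ≈ -2.5682)
o(k) = √(-5 + 25*k)/5
g = -695628*√145/3995 (g = 3*(((√(-5 + 25*6)/5)*113)*(-2052/799)) = 3*(((√(-5 + 150)/5)*113)*(-2052/799)) = 3*(((√145/5)*113)*(-2052/799)) = 3*((113*√145/5)*(-2052/799)) = 3*(-231876*√145/3995) = -695628*√145/3995 ≈ -2096.7)
1/g = 1/(-695628*√145/3995) = -799*√145/20173212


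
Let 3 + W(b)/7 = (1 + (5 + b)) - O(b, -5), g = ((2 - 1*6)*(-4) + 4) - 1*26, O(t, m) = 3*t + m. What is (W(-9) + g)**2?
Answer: 30976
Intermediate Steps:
O(t, m) = m + 3*t
g = -6 (g = ((2 - 6)*(-4) + 4) - 26 = (-4*(-4) + 4) - 26 = (16 + 4) - 26 = 20 - 26 = -6)
W(b) = 56 - 14*b (W(b) = -21 + 7*((1 + (5 + b)) - (-5 + 3*b)) = -21 + 7*((6 + b) + (5 - 3*b)) = -21 + 7*(11 - 2*b) = -21 + (77 - 14*b) = 56 - 14*b)
(W(-9) + g)**2 = ((56 - 14*(-9)) - 6)**2 = ((56 + 126) - 6)**2 = (182 - 6)**2 = 176**2 = 30976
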